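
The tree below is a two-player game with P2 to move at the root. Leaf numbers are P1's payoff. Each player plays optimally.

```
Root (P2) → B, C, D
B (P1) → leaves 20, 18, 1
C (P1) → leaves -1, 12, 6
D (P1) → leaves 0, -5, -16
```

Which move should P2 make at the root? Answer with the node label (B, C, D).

D

B (P1): max(20, 18, 1) = 20
C (P1): max(-1, 12, 6) = 12
D (P1): max(0, -5, -16) = 0
Root (P2): min(20, 12, 0) = 0
P2 picks the child with the lowest value: D (value 0).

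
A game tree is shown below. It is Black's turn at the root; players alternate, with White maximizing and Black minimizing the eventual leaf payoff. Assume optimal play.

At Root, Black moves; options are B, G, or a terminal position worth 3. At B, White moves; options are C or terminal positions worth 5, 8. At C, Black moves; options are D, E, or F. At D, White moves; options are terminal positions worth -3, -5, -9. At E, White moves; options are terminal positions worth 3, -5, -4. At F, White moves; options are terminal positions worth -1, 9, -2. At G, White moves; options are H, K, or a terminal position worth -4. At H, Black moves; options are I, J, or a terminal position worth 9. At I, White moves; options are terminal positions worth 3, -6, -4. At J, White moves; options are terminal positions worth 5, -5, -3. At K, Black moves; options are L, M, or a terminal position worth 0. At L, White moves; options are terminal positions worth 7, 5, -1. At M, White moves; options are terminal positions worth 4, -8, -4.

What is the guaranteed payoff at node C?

D: max(-3, -5, -9) = -3
E: max(3, -5, -4) = 3
F: max(-1, 9, -2) = 9
C: min(-3, 3, 9) = -3

-3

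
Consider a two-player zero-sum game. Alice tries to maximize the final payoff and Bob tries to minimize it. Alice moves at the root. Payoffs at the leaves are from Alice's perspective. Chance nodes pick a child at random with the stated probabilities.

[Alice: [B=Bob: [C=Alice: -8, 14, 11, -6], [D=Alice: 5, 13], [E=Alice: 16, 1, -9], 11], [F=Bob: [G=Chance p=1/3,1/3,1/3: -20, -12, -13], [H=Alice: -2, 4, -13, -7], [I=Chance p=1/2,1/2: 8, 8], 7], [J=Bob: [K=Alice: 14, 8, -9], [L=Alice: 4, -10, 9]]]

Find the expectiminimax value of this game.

11

C (Alice): max(-8, 14, 11, -6) = 14
D (Alice): max(5, 13) = 13
E (Alice): max(16, 1, -9) = 16
B (Bob): min(14, 13, 16, 11) = 11
G (Chance): 1/3·-20 + 1/3·-12 + 1/3·-13 = -15
H (Alice): max(-2, 4, -13, -7) = 4
I (Chance): 1/2·8 + 1/2·8 = 8
F (Bob): min(-15, 4, 8, 7) = -15
K (Alice): max(14, 8, -9) = 14
L (Alice): max(4, -10, 9) = 9
J (Bob): min(14, 9) = 9
Root (Alice): max(11, -15, 9) = 11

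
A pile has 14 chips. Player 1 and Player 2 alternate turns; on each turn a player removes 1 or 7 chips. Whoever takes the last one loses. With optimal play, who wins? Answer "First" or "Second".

First

W/L table (W = player to move can force a win):
i:   0  1  2  3  4  5  6  7  8  9 10 11 12 13 14
     W  L  W  L  W  L  W  L  W  L  W  L  W  L  W
Position 14 is W, so the first player wins.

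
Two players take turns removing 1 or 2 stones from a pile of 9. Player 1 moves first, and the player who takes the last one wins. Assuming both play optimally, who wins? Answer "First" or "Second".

Second

Positions where the player to move wins (W) vs loses (L):
i:   0  1  2  3  4  5  6  7  8  9
     L  W  W  L  W  W  L  W  W  L
Position 9 is L, so the second player wins.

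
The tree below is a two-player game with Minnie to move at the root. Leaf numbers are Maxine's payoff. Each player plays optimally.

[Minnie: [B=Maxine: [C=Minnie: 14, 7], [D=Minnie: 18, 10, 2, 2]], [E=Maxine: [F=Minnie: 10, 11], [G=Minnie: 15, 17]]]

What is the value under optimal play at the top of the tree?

C (Minnie): min(14, 7) = 7
D (Minnie): min(18, 10, 2, 2) = 2
B (Maxine): max(7, 2) = 7
F (Minnie): min(10, 11) = 10
G (Minnie): min(15, 17) = 15
E (Maxine): max(10, 15) = 15
Root (Minnie): min(7, 15) = 7

7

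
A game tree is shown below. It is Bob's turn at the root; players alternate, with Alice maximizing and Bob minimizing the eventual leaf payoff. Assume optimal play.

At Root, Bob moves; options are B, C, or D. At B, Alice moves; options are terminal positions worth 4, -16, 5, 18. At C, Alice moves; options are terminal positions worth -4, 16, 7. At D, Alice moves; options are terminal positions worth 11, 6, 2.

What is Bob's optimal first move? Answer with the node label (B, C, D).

D

B (Alice): max(4, -16, 5, 18) = 18
C (Alice): max(-4, 16, 7) = 16
D (Alice): max(11, 6, 2) = 11
Root (Bob): min(18, 16, 11) = 11
Bob picks the child with the lowest value: D (value 11).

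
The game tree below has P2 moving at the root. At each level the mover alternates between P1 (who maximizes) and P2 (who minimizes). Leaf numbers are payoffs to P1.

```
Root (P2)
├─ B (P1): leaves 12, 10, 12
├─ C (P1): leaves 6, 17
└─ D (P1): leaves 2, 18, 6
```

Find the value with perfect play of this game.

12

B (P1): max(12, 10, 12) = 12
C (P1): max(6, 17) = 17
D (P1): max(2, 18, 6) = 18
Root (P2): min(12, 17, 18) = 12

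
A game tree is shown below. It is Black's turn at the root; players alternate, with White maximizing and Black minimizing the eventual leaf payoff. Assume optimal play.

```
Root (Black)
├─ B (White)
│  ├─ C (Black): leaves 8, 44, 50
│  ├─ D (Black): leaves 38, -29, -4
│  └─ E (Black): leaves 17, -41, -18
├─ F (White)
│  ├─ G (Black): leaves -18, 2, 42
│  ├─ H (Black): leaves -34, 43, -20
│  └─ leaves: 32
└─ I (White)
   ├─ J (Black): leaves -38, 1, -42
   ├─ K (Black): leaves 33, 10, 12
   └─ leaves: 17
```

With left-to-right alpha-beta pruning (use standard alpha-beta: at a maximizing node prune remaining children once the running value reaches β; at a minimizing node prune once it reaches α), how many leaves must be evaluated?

18

C [α=-∞,β=+∞]: v=8
D [α=8,β=+∞]: v=-29 after child 2 ≤ α → α-cutoff, skip 1
E [α=8,β=+∞]: v=-41 after child 2 ≤ α → α-cutoff, skip 1
B [α=-∞,β=+∞]: v=8
G [α=-∞,β=8]: v=-18
H [α=-18,β=8]: v=-34 after child 1 ≤ α → α-cutoff, skip 2
F [α=-∞,β=8]: v=32
J [α=-∞,β=8]: v=-42
K [α=-42,β=8]: v=10
I [α=-∞,β=8]: v=10 after child 2 ≥ β → β-cutoff, skip 1
Root [α=-∞,β=+∞]: v=8
Leaves evaluated: 18 of 23.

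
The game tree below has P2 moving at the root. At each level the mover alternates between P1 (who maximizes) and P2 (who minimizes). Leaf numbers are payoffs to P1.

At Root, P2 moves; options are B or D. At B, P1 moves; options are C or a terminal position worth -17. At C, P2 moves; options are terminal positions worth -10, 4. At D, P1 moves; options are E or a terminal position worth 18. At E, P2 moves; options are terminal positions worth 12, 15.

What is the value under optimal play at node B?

-10

C: min(-10, 4) = -10
B: max(-10, -17) = -10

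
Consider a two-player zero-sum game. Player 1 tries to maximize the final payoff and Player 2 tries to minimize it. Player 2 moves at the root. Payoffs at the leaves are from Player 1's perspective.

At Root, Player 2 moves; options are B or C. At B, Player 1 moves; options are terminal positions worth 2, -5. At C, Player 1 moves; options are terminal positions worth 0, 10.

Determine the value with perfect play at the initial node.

2

B (Player 1): max(2, -5) = 2
C (Player 1): max(0, 10) = 10
Root (Player 2): min(2, 10) = 2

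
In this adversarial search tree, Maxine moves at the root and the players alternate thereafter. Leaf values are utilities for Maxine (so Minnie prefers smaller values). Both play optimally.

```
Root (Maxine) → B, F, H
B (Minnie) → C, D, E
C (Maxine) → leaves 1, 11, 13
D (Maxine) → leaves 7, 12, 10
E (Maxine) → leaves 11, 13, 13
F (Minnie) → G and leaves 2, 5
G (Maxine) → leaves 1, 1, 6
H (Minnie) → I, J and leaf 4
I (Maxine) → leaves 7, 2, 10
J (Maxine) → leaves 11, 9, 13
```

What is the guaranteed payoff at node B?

C: max(1, 11, 13) = 13
D: max(7, 12, 10) = 12
E: max(11, 13, 13) = 13
B: min(13, 12, 13) = 12

12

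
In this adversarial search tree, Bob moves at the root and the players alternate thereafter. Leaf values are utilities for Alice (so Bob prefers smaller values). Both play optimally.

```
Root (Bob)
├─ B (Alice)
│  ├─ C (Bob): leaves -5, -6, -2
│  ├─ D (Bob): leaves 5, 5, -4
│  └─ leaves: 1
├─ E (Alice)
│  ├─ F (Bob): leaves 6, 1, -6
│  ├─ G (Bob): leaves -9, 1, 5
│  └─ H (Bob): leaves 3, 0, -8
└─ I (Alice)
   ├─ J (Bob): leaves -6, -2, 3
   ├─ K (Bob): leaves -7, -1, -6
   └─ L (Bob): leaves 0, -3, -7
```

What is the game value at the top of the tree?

-6

C (Bob): min(-5, -6, -2) = -6
D (Bob): min(5, 5, -4) = -4
B (Alice): max(-6, -4, 1) = 1
F (Bob): min(6, 1, -6) = -6
G (Bob): min(-9, 1, 5) = -9
H (Bob): min(3, 0, -8) = -8
E (Alice): max(-6, -9, -8) = -6
J (Bob): min(-6, -2, 3) = -6
K (Bob): min(-7, -1, -6) = -7
L (Bob): min(0, -3, -7) = -7
I (Alice): max(-6, -7, -7) = -6
Root (Bob): min(1, -6, -6) = -6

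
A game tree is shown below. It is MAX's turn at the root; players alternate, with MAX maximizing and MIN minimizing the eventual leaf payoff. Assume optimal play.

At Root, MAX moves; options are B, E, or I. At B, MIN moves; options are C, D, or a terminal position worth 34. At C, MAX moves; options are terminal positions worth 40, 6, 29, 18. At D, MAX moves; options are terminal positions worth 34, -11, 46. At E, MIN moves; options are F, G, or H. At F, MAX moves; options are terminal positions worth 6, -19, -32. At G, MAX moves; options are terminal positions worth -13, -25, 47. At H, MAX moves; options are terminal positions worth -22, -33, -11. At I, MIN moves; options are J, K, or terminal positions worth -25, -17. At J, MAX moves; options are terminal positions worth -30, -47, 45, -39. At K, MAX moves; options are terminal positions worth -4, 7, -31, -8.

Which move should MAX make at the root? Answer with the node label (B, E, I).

C (MAX): max(40, 6, 29, 18) = 40
D (MAX): max(34, -11, 46) = 46
B (MIN): min(40, 46, 34) = 34
F (MAX): max(6, -19, -32) = 6
G (MAX): max(-13, -25, 47) = 47
H (MAX): max(-22, -33, -11) = -11
E (MIN): min(6, 47, -11) = -11
J (MAX): max(-30, -47, 45, -39) = 45
K (MAX): max(-4, 7, -31, -8) = 7
I (MIN): min(45, 7, -25, -17) = -25
Root (MAX): max(34, -11, -25) = 34
MAX picks the child with the highest value: B (value 34).

B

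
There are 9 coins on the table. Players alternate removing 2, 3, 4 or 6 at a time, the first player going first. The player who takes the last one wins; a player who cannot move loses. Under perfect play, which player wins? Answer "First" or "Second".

Second

Compute winning (W) and losing (L) positions by backward induction:
i:   0  1  2  3  4  5  6  7  8  9
     L  L  W  W  W  W  W  W  L  L
Position 9 is L, so the second player wins.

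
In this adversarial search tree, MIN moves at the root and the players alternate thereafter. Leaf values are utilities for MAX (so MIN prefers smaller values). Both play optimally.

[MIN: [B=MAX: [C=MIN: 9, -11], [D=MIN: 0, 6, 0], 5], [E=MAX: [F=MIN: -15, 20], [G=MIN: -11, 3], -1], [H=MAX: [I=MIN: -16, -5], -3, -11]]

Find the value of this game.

-3

C (MIN): min(9, -11) = -11
D (MIN): min(0, 6, 0) = 0
B (MAX): max(-11, 0, 5) = 5
F (MIN): min(-15, 20) = -15
G (MIN): min(-11, 3) = -11
E (MAX): max(-15, -11, -1) = -1
I (MIN): min(-16, -5) = -16
H (MAX): max(-16, -3, -11) = -3
Root (MIN): min(5, -1, -3) = -3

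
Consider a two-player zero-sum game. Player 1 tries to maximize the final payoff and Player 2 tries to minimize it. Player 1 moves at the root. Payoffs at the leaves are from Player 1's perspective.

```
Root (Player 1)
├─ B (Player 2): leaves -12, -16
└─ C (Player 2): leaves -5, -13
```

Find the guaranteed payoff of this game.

-13

B (Player 2): min(-12, -16) = -16
C (Player 2): min(-5, -13) = -13
Root (Player 1): max(-16, -13) = -13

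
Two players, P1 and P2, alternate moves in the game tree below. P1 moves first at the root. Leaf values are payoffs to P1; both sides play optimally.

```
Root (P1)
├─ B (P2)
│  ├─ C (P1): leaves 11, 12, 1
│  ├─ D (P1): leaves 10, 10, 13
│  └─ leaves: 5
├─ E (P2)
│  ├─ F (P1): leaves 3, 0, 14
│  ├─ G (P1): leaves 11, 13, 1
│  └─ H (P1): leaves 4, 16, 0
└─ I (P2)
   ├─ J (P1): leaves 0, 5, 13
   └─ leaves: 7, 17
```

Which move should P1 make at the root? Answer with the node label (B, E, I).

C (P1): max(11, 12, 1) = 12
D (P1): max(10, 10, 13) = 13
B (P2): min(12, 13, 5) = 5
F (P1): max(3, 0, 14) = 14
G (P1): max(11, 13, 1) = 13
H (P1): max(4, 16, 0) = 16
E (P2): min(14, 13, 16) = 13
J (P1): max(0, 5, 13) = 13
I (P2): min(13, 7, 17) = 7
Root (P1): max(5, 13, 7) = 13
P1 picks the child with the highest value: E (value 13).

E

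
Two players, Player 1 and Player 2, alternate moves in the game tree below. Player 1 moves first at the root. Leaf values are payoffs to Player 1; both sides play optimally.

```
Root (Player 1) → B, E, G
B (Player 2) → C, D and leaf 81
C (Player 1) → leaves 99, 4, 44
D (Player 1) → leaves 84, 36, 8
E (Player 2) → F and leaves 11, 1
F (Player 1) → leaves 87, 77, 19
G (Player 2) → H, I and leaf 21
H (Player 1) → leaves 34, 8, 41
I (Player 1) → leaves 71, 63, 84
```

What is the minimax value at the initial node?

81

C (Player 1): max(99, 4, 44) = 99
D (Player 1): max(84, 36, 8) = 84
B (Player 2): min(99, 84, 81) = 81
F (Player 1): max(87, 77, 19) = 87
E (Player 2): min(87, 11, 1) = 1
H (Player 1): max(34, 8, 41) = 41
I (Player 1): max(71, 63, 84) = 84
G (Player 2): min(41, 84, 21) = 21
Root (Player 1): max(81, 1, 21) = 81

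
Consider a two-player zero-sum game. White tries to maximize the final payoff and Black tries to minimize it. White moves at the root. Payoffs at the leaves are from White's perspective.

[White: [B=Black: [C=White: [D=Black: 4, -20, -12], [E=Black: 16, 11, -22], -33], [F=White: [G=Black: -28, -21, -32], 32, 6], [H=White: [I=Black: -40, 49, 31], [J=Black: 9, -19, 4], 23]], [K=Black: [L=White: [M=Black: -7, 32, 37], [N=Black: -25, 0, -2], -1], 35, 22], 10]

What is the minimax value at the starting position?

10

D (Black): min(4, -20, -12) = -20
E (Black): min(16, 11, -22) = -22
C (White): max(-20, -22, -33) = -20
G (Black): min(-28, -21, -32) = -32
F (White): max(-32, 32, 6) = 32
I (Black): min(-40, 49, 31) = -40
J (Black): min(9, -19, 4) = -19
H (White): max(-40, -19, 23) = 23
B (Black): min(-20, 32, 23) = -20
M (Black): min(-7, 32, 37) = -7
N (Black): min(-25, 0, -2) = -25
L (White): max(-7, -25, -1) = -1
K (Black): min(-1, 35, 22) = -1
Root (White): max(-20, -1, 10) = 10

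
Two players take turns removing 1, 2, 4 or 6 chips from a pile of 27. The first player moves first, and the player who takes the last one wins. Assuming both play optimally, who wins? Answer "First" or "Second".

Mark each pile size as W (mover wins) or L (mover loses):
i:   0  1  2  3  4  5  6  7  8  9 10 11 12 13 14 15 16 17 18 19 20 21 22 23 24 25 26 27
     L  W  W  L  W  W  W  W  L  W  W  L  W  W  W  W  L  W  W  L  W  W  W  W  L  W  W  L
Position 27 is L, so the second player wins.

Second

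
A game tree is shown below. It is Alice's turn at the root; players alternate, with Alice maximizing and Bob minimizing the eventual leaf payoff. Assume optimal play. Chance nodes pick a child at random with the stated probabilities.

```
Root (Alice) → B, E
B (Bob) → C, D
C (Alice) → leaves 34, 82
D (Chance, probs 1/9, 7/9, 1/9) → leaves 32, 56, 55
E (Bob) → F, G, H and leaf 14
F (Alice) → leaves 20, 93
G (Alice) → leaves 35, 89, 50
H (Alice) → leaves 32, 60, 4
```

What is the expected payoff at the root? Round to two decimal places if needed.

C (Alice): max(34, 82) = 82
D (Chance): 1/9·32 + 7/9·56 + 1/9·55 = 53.22
B (Bob): min(82, 53.22) = 53.22
F (Alice): max(20, 93) = 93
G (Alice): max(35, 89, 50) = 89
H (Alice): max(32, 60, 4) = 60
E (Bob): min(93, 89, 60, 14) = 14
Root (Alice): max(53.22, 14) = 53.22

53.22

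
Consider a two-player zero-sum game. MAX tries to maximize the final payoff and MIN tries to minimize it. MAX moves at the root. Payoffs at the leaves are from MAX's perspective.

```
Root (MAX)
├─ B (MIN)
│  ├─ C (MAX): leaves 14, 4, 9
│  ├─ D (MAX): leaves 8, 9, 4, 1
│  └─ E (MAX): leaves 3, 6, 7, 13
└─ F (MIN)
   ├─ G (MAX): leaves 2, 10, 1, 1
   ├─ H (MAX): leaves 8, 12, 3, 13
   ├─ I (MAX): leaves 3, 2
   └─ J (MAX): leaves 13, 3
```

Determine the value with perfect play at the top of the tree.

C (MAX): max(14, 4, 9) = 14
D (MAX): max(8, 9, 4, 1) = 9
E (MAX): max(3, 6, 7, 13) = 13
B (MIN): min(14, 9, 13) = 9
G (MAX): max(2, 10, 1, 1) = 10
H (MAX): max(8, 12, 3, 13) = 13
I (MAX): max(3, 2) = 3
J (MAX): max(13, 3) = 13
F (MIN): min(10, 13, 3, 13) = 3
Root (MAX): max(9, 3) = 9

9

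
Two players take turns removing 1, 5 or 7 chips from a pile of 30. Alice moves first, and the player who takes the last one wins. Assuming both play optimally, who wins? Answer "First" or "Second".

Mark each pile size as W (mover wins) or L (mover loses):
i:   0  1  2  3  4  5  6  7  8  9 10 11 12 13 14 15 16 17 18 19 20 21 22 23 24 25 26 27 28 29 30
     L  W  L  W  L  W  L  W  L  W  L  W  L  W  L  W  L  W  L  W  L  W  L  W  L  W  L  W  L  W  L
Position 30 is L, so the second player wins.

Second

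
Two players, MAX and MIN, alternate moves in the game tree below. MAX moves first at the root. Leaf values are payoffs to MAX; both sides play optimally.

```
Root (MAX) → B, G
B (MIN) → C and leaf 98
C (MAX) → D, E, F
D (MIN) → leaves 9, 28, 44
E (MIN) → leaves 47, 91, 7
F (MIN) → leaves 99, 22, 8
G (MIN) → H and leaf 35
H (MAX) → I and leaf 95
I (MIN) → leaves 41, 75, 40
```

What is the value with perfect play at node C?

D: min(9, 28, 44) = 9
E: min(47, 91, 7) = 7
F: min(99, 22, 8) = 8
C: max(9, 7, 8) = 9

9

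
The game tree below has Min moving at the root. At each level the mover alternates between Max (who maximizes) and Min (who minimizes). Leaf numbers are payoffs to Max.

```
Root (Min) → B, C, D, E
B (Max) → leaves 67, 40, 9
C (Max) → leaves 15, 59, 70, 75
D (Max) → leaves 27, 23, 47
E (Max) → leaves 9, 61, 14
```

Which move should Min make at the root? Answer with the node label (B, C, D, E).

B (Max): max(67, 40, 9) = 67
C (Max): max(15, 59, 70, 75) = 75
D (Max): max(27, 23, 47) = 47
E (Max): max(9, 61, 14) = 61
Root (Min): min(67, 75, 47, 61) = 47
Min picks the child with the lowest value: D (value 47).

D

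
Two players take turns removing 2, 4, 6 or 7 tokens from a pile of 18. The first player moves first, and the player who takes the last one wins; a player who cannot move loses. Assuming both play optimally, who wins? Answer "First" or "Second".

Second

W/L table (W = player to move can force a win):
i:   0  1  2  3  4  5  6  7  8  9 10 11 12 13 14 15 16 17 18
     L  L  W  W  W  W  W  W  W  L  L  W  W  W  W  W  W  W  L
Position 18 is L, so the second player wins.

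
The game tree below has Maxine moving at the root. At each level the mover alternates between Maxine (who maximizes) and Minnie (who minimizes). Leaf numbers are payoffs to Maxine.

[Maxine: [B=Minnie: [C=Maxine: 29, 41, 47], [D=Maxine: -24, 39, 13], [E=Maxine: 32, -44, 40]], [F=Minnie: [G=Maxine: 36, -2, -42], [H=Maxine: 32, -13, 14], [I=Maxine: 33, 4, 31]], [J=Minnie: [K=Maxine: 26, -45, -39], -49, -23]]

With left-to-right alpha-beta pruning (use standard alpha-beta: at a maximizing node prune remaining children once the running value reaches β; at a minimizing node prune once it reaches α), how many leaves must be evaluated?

C [α=-∞,β=+∞]: v=47
D [α=-∞,β=47]: v=39
E [α=-∞,β=39]: v=40
B [α=-∞,β=+∞]: v=39
G [α=39,β=+∞]: v=36
F [α=39,β=+∞]: v=36 after child 1 ≤ α → α-cutoff, skip 2
K [α=39,β=+∞]: v=26
J [α=39,β=+∞]: v=26 after child 1 ≤ α → α-cutoff, skip 2
Root [α=-∞,β=+∞]: v=39
Leaves evaluated: 15 of 23.

15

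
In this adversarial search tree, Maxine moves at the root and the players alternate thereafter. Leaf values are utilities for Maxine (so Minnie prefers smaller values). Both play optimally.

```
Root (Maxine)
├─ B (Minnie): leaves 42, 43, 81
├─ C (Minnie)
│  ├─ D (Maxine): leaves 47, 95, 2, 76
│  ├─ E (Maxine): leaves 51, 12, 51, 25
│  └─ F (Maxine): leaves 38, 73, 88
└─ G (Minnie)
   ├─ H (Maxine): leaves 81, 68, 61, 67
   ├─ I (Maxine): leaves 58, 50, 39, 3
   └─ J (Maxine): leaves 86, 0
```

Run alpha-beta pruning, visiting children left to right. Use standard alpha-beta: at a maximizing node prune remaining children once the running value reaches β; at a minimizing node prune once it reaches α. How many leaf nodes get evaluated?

B [α=-∞,β=+∞]: v=42
D [α=42,β=+∞]: v=95
E [α=42,β=95]: v=51
F [α=42,β=51]: v=73 after child 2 ≥ β → β-cutoff, skip 1
C [α=42,β=+∞]: v=51
H [α=51,β=+∞]: v=81
I [α=51,β=81]: v=58
J [α=51,β=58]: v=86 after child 1 ≥ β → β-cutoff, skip 1
G [α=51,β=+∞]: v=58
Root [α=-∞,β=+∞]: v=58
Leaves evaluated: 22 of 24.

22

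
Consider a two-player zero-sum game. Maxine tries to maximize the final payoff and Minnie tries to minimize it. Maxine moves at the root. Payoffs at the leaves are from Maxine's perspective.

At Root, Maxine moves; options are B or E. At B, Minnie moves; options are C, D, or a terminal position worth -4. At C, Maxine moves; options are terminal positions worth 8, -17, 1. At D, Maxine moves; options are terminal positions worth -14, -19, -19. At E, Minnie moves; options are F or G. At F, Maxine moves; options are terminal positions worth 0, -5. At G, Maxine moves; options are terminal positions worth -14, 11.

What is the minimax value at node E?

F: max(0, -5) = 0
G: max(-14, 11) = 11
E: min(0, 11) = 0

0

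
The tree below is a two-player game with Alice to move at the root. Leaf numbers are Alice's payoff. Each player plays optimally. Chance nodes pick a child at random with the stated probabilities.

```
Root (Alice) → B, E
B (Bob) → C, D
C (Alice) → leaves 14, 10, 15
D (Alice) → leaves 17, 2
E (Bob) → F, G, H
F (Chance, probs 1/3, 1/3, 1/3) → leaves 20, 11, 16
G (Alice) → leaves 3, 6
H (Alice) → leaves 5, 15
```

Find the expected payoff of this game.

15

C (Alice): max(14, 10, 15) = 15
D (Alice): max(17, 2) = 17
B (Bob): min(15, 17) = 15
F (Chance): 1/3·20 + 1/3·11 + 1/3·16 = 15.67
G (Alice): max(3, 6) = 6
H (Alice): max(5, 15) = 15
E (Bob): min(15.67, 6, 15) = 6
Root (Alice): max(15, 6) = 15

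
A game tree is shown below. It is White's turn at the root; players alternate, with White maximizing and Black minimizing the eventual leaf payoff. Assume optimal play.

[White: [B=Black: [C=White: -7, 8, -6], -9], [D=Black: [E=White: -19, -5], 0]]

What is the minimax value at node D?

-5

E: max(-19, -5) = -5
D: min(-5, 0) = -5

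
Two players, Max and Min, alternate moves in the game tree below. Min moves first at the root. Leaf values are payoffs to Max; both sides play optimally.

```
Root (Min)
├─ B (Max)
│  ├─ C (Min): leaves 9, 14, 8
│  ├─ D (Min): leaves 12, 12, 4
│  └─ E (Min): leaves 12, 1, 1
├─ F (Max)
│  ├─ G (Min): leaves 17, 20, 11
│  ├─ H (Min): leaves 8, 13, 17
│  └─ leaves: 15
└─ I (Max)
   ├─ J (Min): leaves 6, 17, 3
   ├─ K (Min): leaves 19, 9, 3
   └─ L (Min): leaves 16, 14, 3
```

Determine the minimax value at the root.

3

C (Min): min(9, 14, 8) = 8
D (Min): min(12, 12, 4) = 4
E (Min): min(12, 1, 1) = 1
B (Max): max(8, 4, 1) = 8
G (Min): min(17, 20, 11) = 11
H (Min): min(8, 13, 17) = 8
F (Max): max(11, 8, 15) = 15
J (Min): min(6, 17, 3) = 3
K (Min): min(19, 9, 3) = 3
L (Min): min(16, 14, 3) = 3
I (Max): max(3, 3, 3) = 3
Root (Min): min(8, 15, 3) = 3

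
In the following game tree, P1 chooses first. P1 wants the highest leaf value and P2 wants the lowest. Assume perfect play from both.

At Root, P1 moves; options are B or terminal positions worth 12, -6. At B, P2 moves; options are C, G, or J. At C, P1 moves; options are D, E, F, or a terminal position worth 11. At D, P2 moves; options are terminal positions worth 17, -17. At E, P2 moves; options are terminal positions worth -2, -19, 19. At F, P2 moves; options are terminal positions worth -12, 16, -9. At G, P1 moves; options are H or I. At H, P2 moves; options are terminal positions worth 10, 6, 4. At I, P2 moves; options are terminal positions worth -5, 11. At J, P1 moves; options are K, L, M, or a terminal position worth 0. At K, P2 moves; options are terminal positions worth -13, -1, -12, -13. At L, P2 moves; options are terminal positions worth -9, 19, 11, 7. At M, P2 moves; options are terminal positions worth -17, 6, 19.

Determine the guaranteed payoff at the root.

12

D (P2): min(17, -17) = -17
E (P2): min(-2, -19, 19) = -19
F (P2): min(-12, 16, -9) = -12
C (P1): max(-17, -19, -12, 11) = 11
H (P2): min(10, 6, 4) = 4
I (P2): min(-5, 11) = -5
G (P1): max(4, -5) = 4
K (P2): min(-13, -1, -12, -13) = -13
L (P2): min(-9, 19, 11, 7) = -9
M (P2): min(-17, 6, 19) = -17
J (P1): max(-13, -9, -17, 0) = 0
B (P2): min(11, 4, 0) = 0
Root (P1): max(0, 12, -6) = 12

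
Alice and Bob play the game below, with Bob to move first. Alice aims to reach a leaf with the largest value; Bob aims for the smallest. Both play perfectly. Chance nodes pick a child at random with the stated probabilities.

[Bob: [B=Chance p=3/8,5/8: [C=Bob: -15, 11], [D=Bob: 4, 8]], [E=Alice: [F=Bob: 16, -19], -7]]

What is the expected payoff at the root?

-7

C (Bob): min(-15, 11) = -15
D (Bob): min(4, 8) = 4
B (Chance): 3/8·-15 + 5/8·4 = -3.12
F (Bob): min(16, -19) = -19
E (Alice): max(-19, -7) = -7
Root (Bob): min(-3.12, -7) = -7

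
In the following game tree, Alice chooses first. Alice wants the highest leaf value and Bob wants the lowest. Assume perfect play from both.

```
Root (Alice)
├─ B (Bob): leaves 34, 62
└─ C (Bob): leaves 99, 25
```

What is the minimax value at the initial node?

B (Bob): min(34, 62) = 34
C (Bob): min(99, 25) = 25
Root (Alice): max(34, 25) = 34

34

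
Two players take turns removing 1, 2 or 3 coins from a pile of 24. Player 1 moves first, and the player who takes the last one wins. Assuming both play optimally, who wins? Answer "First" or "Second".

Second

W/L table (W = player to move can force a win):
i:   0  1  2  3  4  5  6  7  8  9 10 11 12 13 14 15 16 17 18 19 20 21 22 23 24
     L  W  W  W  L  W  W  W  L  W  W  W  L  W  W  W  L  W  W  W  L  W  W  W  L
Position 24 is L, so the second player wins.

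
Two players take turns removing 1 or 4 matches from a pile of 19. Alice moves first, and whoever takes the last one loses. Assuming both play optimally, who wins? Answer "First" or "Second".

First

Positions where the player to move wins (W) vs loses (L):
i:   0  1  2  3  4  5  6  7  8  9 10 11 12 13 14 15 16 17 18 19
     W  L  W  L  W  W  L  W  L  W  W  L  W  L  W  W  L  W  L  W
Position 19 is W, so the first player wins.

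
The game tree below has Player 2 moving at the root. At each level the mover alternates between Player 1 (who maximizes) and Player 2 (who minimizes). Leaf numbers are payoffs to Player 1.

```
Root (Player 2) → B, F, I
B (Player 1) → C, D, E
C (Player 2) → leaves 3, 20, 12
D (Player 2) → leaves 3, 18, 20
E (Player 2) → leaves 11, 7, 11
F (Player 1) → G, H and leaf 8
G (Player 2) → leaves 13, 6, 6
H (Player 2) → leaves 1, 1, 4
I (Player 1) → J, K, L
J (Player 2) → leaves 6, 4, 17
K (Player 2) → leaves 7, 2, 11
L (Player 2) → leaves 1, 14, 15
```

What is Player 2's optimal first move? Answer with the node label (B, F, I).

C (Player 2): min(3, 20, 12) = 3
D (Player 2): min(3, 18, 20) = 3
E (Player 2): min(11, 7, 11) = 7
B (Player 1): max(3, 3, 7) = 7
G (Player 2): min(13, 6, 6) = 6
H (Player 2): min(1, 1, 4) = 1
F (Player 1): max(6, 1, 8) = 8
J (Player 2): min(6, 4, 17) = 4
K (Player 2): min(7, 2, 11) = 2
L (Player 2): min(1, 14, 15) = 1
I (Player 1): max(4, 2, 1) = 4
Root (Player 2): min(7, 8, 4) = 4
Player 2 picks the child with the lowest value: I (value 4).

I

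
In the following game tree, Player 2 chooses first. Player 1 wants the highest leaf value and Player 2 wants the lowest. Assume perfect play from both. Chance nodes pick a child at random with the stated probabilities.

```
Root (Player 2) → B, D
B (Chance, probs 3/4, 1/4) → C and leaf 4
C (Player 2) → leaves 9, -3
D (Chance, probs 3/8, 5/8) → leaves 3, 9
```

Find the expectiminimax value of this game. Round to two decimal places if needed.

C (Player 2): min(9, -3) = -3
B (Chance): 3/4·-3 + 1/4·4 = -1.25
D (Chance): 3/8·3 + 5/8·9 = 6.75
Root (Player 2): min(-1.25, 6.75) = -1.25

-1.25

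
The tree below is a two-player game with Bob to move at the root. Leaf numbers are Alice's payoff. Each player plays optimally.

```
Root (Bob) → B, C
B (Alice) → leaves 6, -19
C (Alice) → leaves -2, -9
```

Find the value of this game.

B (Alice): max(6, -19) = 6
C (Alice): max(-2, -9) = -2
Root (Bob): min(6, -2) = -2

-2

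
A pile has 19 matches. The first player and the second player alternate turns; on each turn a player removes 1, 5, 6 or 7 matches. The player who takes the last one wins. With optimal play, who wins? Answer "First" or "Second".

First

Mark each pile size as W (mover wins) or L (mover loses):
i:   0  1  2  3  4  5  6  7  8  9 10 11 12 13 14 15 16 17 18 19
     L  W  L  W  L  W  W  W  W  W  W  W  L  W  L  W  L  W  W  W
Position 19 is W, so the first player wins.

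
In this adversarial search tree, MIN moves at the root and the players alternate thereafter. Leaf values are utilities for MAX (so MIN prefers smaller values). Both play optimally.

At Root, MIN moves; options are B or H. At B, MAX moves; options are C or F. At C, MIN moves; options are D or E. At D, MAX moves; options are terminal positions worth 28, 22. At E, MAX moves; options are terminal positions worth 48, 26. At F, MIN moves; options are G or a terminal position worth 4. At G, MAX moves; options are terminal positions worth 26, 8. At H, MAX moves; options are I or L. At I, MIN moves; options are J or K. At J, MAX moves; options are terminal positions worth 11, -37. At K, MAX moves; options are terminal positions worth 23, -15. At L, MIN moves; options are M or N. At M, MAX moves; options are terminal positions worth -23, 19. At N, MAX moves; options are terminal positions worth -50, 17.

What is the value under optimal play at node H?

17

J: max(11, -37) = 11
K: max(23, -15) = 23
I: min(11, 23) = 11
M: max(-23, 19) = 19
N: max(-50, 17) = 17
L: min(19, 17) = 17
H: max(11, 17) = 17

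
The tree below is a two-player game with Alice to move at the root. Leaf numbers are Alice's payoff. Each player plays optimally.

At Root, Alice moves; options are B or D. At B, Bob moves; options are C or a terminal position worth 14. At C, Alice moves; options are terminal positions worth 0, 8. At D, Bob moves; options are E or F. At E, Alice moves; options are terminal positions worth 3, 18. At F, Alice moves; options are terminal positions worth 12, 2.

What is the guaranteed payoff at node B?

8

C: max(0, 8) = 8
B: min(8, 14) = 8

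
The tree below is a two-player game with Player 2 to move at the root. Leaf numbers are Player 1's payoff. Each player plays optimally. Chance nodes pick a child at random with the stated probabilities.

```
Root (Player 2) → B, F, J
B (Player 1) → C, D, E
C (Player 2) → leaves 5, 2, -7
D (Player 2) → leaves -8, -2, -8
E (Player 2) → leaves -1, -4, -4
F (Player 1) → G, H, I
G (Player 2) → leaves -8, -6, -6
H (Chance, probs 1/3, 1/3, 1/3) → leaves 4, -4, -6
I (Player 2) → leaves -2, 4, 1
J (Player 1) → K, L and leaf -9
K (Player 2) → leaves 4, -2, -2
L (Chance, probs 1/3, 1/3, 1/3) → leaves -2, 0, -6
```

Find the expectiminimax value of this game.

C (Player 2): min(5, 2, -7) = -7
D (Player 2): min(-8, -2, -8) = -8
E (Player 2): min(-1, -4, -4) = -4
B (Player 1): max(-7, -8, -4) = -4
G (Player 2): min(-8, -6, -6) = -8
H (Chance): 1/3·4 + 1/3·-4 + 1/3·-6 = -2
I (Player 2): min(-2, 4, 1) = -2
F (Player 1): max(-8, -2, -2) = -2
K (Player 2): min(4, -2, -2) = -2
L (Chance): 1/3·-2 + 1/3·0 + 1/3·-6 = -2.67
J (Player 1): max(-2, -2.67, -9) = -2
Root (Player 2): min(-4, -2, -2) = -4

-4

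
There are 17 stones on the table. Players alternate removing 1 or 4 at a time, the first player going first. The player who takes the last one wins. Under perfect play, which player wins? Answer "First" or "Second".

Positions where the player to move wins (W) vs loses (L):
i:   0  1  2  3  4  5  6  7  8  9 10 11 12 13 14 15 16 17
     L  W  L  W  W  L  W  L  W  W  L  W  L  W  W  L  W  L
Position 17 is L, so the second player wins.

Second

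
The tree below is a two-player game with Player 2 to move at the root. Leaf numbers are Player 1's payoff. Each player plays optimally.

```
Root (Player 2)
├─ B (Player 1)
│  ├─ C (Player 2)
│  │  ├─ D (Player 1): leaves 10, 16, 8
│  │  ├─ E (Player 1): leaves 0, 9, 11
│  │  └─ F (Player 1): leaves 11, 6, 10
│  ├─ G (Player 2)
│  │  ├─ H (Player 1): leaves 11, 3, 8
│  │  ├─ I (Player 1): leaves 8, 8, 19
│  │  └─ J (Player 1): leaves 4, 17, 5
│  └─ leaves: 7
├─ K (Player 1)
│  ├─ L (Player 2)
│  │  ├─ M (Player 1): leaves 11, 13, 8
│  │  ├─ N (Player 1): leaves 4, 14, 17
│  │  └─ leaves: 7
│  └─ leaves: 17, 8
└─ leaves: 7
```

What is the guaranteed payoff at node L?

7

M: max(11, 13, 8) = 13
N: max(4, 14, 17) = 17
L: min(13, 17, 7) = 7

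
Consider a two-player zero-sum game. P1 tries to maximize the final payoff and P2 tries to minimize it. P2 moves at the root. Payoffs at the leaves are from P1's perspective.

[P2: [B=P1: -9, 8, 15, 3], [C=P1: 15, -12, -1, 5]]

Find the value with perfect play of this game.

15

B (P1): max(-9, 8, 15, 3) = 15
C (P1): max(15, -12, -1, 5) = 15
Root (P2): min(15, 15) = 15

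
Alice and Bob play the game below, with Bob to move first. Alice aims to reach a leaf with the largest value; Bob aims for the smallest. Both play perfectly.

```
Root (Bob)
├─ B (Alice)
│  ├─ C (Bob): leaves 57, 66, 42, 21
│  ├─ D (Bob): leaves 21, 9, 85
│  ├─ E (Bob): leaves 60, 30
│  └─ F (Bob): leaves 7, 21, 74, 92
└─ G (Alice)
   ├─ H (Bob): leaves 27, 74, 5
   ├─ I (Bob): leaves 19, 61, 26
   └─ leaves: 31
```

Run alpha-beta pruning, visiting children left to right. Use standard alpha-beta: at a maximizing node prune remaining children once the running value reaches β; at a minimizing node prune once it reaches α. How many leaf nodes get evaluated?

C [α=-∞,β=+∞]: v=21
D [α=21,β=+∞]: v=21 after child 1 ≤ α → α-cutoff, skip 2
E [α=21,β=+∞]: v=30
F [α=30,β=+∞]: v=7 after child 1 ≤ α → α-cutoff, skip 3
B [α=-∞,β=+∞]: v=30
H [α=-∞,β=30]: v=5
I [α=5,β=30]: v=19
G [α=-∞,β=30]: v=31
Root [α=-∞,β=+∞]: v=30
Leaves evaluated: 15 of 20.

15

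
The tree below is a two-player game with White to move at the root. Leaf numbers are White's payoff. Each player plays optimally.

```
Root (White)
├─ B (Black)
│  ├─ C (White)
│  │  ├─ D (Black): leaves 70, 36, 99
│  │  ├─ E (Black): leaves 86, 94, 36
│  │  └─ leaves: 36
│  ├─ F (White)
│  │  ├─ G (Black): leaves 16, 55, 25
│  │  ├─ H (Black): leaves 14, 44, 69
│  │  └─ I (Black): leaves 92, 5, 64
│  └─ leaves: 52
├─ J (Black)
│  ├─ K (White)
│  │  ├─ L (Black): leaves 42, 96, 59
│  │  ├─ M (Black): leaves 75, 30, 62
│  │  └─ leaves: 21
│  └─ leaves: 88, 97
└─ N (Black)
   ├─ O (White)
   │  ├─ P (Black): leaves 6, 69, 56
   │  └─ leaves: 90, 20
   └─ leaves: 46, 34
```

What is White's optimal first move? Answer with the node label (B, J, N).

J

D (Black): min(70, 36, 99) = 36
E (Black): min(86, 94, 36) = 36
C (White): max(36, 36, 36) = 36
G (Black): min(16, 55, 25) = 16
H (Black): min(14, 44, 69) = 14
I (Black): min(92, 5, 64) = 5
F (White): max(16, 14, 5) = 16
B (Black): min(36, 16, 52) = 16
L (Black): min(42, 96, 59) = 42
M (Black): min(75, 30, 62) = 30
K (White): max(42, 30, 21) = 42
J (Black): min(42, 88, 97) = 42
P (Black): min(6, 69, 56) = 6
O (White): max(6, 90, 20) = 90
N (Black): min(90, 46, 34) = 34
Root (White): max(16, 42, 34) = 42
White picks the child with the highest value: J (value 42).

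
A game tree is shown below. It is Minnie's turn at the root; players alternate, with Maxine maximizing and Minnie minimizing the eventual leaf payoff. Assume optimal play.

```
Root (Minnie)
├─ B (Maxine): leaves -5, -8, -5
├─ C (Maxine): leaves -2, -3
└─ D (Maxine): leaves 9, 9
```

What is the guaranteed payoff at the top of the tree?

-5

B (Maxine): max(-5, -8, -5) = -5
C (Maxine): max(-2, -3) = -2
D (Maxine): max(9, 9) = 9
Root (Minnie): min(-5, -2, 9) = -5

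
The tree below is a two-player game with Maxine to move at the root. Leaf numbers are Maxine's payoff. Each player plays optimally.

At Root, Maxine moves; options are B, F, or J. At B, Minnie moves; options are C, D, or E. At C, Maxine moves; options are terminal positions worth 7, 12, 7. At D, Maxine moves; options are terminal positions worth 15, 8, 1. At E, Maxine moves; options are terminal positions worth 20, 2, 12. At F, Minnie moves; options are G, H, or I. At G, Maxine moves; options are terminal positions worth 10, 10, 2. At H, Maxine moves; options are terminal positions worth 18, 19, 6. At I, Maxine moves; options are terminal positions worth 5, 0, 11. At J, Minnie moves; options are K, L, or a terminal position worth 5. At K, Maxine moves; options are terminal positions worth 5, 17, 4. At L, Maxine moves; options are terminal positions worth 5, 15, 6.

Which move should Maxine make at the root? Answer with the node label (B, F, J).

C (Maxine): max(7, 12, 7) = 12
D (Maxine): max(15, 8, 1) = 15
E (Maxine): max(20, 2, 12) = 20
B (Minnie): min(12, 15, 20) = 12
G (Maxine): max(10, 10, 2) = 10
H (Maxine): max(18, 19, 6) = 19
I (Maxine): max(5, 0, 11) = 11
F (Minnie): min(10, 19, 11) = 10
K (Maxine): max(5, 17, 4) = 17
L (Maxine): max(5, 15, 6) = 15
J (Minnie): min(17, 15, 5) = 5
Root (Maxine): max(12, 10, 5) = 12
Maxine picks the child with the highest value: B (value 12).

B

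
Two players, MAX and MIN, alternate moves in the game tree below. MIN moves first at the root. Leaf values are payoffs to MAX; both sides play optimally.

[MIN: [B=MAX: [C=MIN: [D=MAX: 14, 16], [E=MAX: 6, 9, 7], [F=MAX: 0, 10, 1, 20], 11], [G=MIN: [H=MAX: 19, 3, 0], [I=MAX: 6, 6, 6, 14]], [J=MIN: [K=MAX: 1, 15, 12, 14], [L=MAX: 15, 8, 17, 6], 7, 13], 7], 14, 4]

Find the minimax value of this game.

4

D (MAX): max(14, 16) = 16
E (MAX): max(6, 9, 7) = 9
F (MAX): max(0, 10, 1, 20) = 20
C (MIN): min(16, 9, 20, 11) = 9
H (MAX): max(19, 3, 0) = 19
I (MAX): max(6, 6, 6, 14) = 14
G (MIN): min(19, 14) = 14
K (MAX): max(1, 15, 12, 14) = 15
L (MAX): max(15, 8, 17, 6) = 17
J (MIN): min(15, 17, 7, 13) = 7
B (MAX): max(9, 14, 7, 7) = 14
Root (MIN): min(14, 14, 4) = 4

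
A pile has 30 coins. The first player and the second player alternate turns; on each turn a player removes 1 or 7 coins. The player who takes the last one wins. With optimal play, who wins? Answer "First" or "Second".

Mark each pile size as W (mover wins) or L (mover loses):
i:   0  1  2  3  4  5  6  7  8  9 10 11 12 13 14 15 16 17 18 19 20 21 22 23 24 25 26 27 28 29 30
     L  W  L  W  L  W  L  W  L  W  L  W  L  W  L  W  L  W  L  W  L  W  L  W  L  W  L  W  L  W  L
Position 30 is L, so the second player wins.

Second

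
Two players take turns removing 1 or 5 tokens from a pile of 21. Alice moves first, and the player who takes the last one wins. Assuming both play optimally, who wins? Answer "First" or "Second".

Compute winning (W) and losing (L) positions by backward induction:
i:   0  1  2  3  4  5  6  7  8  9 10 11 12 13 14 15 16 17 18 19 20 21
     L  W  L  W  L  W  L  W  L  W  L  W  L  W  L  W  L  W  L  W  L  W
Position 21 is W, so the first player wins.

First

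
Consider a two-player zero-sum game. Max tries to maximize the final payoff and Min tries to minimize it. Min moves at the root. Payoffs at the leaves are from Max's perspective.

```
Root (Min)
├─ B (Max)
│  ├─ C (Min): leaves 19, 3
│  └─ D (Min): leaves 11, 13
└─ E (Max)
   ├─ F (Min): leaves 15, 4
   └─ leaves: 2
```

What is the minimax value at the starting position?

C (Min): min(19, 3) = 3
D (Min): min(11, 13) = 11
B (Max): max(3, 11) = 11
F (Min): min(15, 4) = 4
E (Max): max(4, 2) = 4
Root (Min): min(11, 4) = 4

4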